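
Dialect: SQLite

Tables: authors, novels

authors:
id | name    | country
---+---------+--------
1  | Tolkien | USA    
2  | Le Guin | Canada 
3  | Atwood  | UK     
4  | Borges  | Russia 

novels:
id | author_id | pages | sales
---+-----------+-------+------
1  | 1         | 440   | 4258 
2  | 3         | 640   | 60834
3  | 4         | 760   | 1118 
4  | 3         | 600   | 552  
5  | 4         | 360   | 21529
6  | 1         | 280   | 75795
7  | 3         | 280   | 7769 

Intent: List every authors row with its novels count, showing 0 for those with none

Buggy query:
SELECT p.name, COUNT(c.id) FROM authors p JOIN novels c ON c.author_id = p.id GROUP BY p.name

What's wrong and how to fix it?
Bug: An inner join excludes parents with zero children

Fix: Use LEFT JOIN so parents without children still appear (COUNT(c.id) gives 0)

Corrected query:
SELECT p.name, COUNT(c.id) FROM authors p LEFT JOIN novels c ON c.author_id = p.id GROUP BY p.name

Result:
name    | COUNT(c.id)
--------+------------
Atwood  | 3          
Borges  | 2          
Le Guin | 0          
Tolkien | 2          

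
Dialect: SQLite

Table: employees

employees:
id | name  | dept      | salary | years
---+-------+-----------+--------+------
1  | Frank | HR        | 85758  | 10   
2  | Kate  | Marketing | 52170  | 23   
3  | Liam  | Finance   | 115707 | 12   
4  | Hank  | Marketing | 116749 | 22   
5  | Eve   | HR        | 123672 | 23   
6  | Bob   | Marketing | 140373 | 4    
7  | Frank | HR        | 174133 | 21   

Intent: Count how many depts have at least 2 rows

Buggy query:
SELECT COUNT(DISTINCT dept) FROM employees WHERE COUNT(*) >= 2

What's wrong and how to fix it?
Bug: WHERE filters individual rows, not groups, so a group-level COUNT is invalid there

Fix: Use a subquery that GROUPs and filters with HAVING, then count its rows

Corrected query:
SELECT COUNT(*) FROM (SELECT dept FROM employees GROUP BY dept HAVING COUNT(*) >= 2)

Result:
COUNT(*)
--------
2       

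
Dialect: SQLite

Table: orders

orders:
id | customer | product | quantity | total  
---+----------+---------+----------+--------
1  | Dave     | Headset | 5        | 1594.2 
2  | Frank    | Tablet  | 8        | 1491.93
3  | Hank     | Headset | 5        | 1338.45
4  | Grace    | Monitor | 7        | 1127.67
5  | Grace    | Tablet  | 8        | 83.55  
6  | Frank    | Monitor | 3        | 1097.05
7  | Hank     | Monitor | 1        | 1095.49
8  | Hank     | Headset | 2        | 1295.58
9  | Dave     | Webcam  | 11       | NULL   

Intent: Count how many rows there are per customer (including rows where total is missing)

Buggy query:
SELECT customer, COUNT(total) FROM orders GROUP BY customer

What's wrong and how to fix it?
Bug: COUNT(total) skips NULLs, so groups with missing total are undercounted

Fix: Replace COUNT(total) with COUNT(*)

Corrected query:
SELECT customer, COUNT(*) FROM orders GROUP BY customer

Result:
customer | COUNT(*)
---------+---------
Dave     | 2       
Frank    | 2       
Grace    | 2       
Hank     | 3       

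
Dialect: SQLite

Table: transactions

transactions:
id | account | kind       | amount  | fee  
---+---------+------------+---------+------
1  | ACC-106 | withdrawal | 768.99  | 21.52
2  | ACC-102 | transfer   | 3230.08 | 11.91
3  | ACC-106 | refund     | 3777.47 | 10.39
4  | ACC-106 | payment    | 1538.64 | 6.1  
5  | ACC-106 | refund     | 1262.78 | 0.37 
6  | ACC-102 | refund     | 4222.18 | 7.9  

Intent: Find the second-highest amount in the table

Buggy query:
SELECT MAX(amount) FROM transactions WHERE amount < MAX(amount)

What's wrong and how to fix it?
Bug: The inner MAX is an aggregate inside WHERE, which is not allowed

Fix: Compute the overall MAX in a subquery, then take MAX of rows below it

Corrected query:
SELECT MAX(amount) FROM transactions WHERE amount < (SELECT MAX(amount) FROM transactions)

Result:
MAX(amount)
-----------
3777.47    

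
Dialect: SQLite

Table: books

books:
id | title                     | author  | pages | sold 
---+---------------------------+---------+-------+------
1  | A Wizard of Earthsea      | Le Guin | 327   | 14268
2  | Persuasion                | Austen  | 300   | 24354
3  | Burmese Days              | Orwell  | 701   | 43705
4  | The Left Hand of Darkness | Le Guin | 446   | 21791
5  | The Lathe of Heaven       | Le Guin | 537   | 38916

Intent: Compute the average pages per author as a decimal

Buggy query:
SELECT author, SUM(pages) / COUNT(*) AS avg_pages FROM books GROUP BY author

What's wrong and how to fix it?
Bug: SUM(pages) and COUNT(*) are both integers; the division truncates the fractional part

Fix: Multiply by 1.0 (or CAST to REAL) to force floating-point division

Corrected query:
SELECT author, SUM(pages) * 1.0 / COUNT(*) AS avg_pages FROM books GROUP BY author

Result:
author  | avg_pages 
--------+-----------
Austen  | 300       
Le Guin | 436.666667
Orwell  | 701       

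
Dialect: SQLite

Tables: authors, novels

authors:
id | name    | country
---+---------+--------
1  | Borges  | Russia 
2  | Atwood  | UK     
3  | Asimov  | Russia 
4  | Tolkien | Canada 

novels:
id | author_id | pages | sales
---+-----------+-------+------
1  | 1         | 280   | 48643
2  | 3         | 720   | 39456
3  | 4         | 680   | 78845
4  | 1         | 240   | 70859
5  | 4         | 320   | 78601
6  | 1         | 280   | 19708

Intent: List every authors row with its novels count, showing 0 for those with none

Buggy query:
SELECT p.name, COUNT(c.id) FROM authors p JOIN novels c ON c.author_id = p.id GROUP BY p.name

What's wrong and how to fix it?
Bug: An inner join excludes parents with zero children

Fix: Switch to LEFT JOIN to retain unmatched parent rows

Corrected query:
SELECT p.name, COUNT(c.id) FROM authors p LEFT JOIN novels c ON c.author_id = p.id GROUP BY p.name

Result:
name    | COUNT(c.id)
--------+------------
Asimov  | 1          
Atwood  | 0          
Borges  | 3          
Tolkien | 2          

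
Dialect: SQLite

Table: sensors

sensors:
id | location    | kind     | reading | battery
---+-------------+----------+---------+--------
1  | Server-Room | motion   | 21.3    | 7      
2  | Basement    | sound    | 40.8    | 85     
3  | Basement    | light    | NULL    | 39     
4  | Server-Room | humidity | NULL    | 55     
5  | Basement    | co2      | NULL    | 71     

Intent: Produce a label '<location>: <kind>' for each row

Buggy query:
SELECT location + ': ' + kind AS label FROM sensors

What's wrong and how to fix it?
Bug: SQLite uses || for string concatenation; + coerces text to numbers (yielding 0)

Fix: Replace + with || to concatenate text

Corrected query:
SELECT location || ': ' || kind AS label FROM sensors

Result:
label                
---------------------
Server-Room: motion  
Basement: sound      
Basement: light      
Server-Room: humidity
Basement: co2        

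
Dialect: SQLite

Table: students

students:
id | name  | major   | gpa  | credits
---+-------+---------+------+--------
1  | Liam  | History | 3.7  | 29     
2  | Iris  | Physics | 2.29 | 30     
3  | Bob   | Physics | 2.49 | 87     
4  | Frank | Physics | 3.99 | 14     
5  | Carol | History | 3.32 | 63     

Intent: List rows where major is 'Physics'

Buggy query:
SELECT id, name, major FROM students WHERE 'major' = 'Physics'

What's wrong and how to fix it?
Bug: 'major' in single quotes is a string literal, not the column; the comparison is literal-vs-literal and never true

Fix: Remove the quotes around the column name (or use double quotes for an identifier)

Corrected query:
SELECT id, name, major FROM students WHERE major = 'Physics'

Result:
id | name  | major  
---+-------+--------
2  | Iris  | Physics
3  | Bob   | Physics
4  | Frank | Physics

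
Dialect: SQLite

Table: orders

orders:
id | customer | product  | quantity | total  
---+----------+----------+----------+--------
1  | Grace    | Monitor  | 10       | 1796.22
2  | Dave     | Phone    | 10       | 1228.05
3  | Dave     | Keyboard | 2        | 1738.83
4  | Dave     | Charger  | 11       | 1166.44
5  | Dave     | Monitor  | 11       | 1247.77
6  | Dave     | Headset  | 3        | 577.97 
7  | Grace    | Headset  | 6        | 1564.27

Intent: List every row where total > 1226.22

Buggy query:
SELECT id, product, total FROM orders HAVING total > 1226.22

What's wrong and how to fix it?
Bug: This is a non-aggregate query (no GROUP BY, no aggregates), so in SQLite the HAVING clause is invalid here; a row-level condition belongs in WHERE

Fix: Use WHERE for row-level filtering

Corrected query:
SELECT id, product, total FROM orders WHERE total > 1226.22

Result:
id | product  | total  
---+----------+--------
1  | Monitor  | 1796.22
2  | Phone    | 1228.05
3  | Keyboard | 1738.83
5  | Monitor  | 1247.77
7  | Headset  | 1564.27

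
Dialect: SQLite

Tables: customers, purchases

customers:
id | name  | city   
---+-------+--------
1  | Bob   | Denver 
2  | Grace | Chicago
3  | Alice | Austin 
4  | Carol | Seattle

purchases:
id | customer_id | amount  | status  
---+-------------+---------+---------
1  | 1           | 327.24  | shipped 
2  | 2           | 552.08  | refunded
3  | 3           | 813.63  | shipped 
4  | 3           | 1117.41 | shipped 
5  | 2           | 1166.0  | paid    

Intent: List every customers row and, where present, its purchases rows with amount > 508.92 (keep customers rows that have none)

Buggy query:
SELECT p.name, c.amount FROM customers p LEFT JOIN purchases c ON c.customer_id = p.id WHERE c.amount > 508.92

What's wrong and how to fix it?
Bug: Filtering c.amount in WHERE discards the NULL rows produced by LEFT JOIN, turning it into an inner join

Fix: Put 'c.amount > 508.92' in the JOIN's ON clause instead of WHERE

Corrected query:
SELECT p.name, c.amount FROM customers p LEFT JOIN purchases c ON c.customer_id = p.id AND c.amount > 508.92

Result:
name  | amount 
------+--------
Bob   | NULL   
Grace | 552.08 
Grace | 1166   
Alice | 813.63 
Alice | 1117.41
Carol | NULL   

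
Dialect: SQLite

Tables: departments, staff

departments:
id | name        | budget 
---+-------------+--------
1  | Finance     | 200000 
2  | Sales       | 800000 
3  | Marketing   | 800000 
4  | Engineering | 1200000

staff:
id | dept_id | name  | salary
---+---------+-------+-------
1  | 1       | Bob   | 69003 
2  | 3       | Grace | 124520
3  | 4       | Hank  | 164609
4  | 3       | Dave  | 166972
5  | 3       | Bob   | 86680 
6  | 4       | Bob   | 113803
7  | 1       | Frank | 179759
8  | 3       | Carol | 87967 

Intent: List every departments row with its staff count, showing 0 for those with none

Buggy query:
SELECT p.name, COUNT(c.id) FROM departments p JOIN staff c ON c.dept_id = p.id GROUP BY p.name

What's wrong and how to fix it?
Bug: An inner join excludes parents with zero children

Fix: Switch to LEFT JOIN to retain unmatched parent rows

Corrected query:
SELECT p.name, COUNT(c.id) FROM departments p LEFT JOIN staff c ON c.dept_id = p.id GROUP BY p.name

Result:
name        | COUNT(c.id)
------------+------------
Engineering | 2          
Finance     | 2          
Marketing   | 4          
Sales       | 0          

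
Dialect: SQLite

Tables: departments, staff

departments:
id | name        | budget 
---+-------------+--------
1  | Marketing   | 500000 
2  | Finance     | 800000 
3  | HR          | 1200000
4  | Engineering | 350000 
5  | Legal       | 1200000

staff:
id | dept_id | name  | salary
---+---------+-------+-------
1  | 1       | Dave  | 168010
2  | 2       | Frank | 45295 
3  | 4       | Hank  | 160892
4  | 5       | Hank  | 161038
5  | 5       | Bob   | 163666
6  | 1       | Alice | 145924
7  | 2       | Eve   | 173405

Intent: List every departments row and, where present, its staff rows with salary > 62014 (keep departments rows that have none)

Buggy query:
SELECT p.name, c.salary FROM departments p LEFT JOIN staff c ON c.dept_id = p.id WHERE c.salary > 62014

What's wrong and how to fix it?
Bug: A WHERE condition on the right-hand table after LEFT JOIN drops unmatched parents

Fix: Move the right-table condition into the ON clause so unmatched parents are kept

Corrected query:
SELECT p.name, c.salary FROM departments p LEFT JOIN staff c ON c.dept_id = p.id AND c.salary > 62014

Result:
name        | salary
------------+-------
Marketing   | 145924
Marketing   | 168010
Finance     | 173405
HR          | NULL  
Engineering | 160892
Legal       | 161038
Legal       | 163666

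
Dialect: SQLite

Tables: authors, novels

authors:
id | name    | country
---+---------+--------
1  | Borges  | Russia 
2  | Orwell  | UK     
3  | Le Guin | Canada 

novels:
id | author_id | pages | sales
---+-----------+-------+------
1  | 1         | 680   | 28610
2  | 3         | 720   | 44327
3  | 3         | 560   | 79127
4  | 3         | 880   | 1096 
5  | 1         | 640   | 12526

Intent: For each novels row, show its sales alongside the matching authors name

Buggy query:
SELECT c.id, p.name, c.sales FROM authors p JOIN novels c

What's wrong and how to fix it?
Bug: Missing join condition: each novels row is matched to all authors rows instead of just its own

Fix: Specify the join condition linking the foreign key to the parent id

Corrected query:
SELECT c.id, p.name, c.sales FROM authors p JOIN novels c ON c.author_id = p.id

Result:
id | name    | sales
---+---------+------
1  | Borges  | 28610
2  | Le Guin | 44327
3  | Le Guin | 79127
4  | Le Guin | 1096 
5  | Borges  | 12526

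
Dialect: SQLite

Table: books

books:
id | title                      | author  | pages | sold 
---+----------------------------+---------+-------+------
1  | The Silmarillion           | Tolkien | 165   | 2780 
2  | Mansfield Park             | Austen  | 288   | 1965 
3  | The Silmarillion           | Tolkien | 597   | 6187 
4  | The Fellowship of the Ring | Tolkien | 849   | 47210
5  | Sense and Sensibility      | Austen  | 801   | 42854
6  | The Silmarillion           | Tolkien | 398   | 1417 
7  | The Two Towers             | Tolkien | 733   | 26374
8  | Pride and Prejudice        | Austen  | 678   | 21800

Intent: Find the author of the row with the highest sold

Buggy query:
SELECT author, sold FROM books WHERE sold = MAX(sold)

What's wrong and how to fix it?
Bug: WHERE is evaluated per row; an aggregate over the whole table isn't defined there

Fix: Use a subquery: WHERE sold = (SELECT MAX(sold) FROM books)

Corrected query:
SELECT author, sold FROM books WHERE sold = (SELECT MAX(sold) FROM books)

Result:
author  | sold 
--------+------
Tolkien | 47210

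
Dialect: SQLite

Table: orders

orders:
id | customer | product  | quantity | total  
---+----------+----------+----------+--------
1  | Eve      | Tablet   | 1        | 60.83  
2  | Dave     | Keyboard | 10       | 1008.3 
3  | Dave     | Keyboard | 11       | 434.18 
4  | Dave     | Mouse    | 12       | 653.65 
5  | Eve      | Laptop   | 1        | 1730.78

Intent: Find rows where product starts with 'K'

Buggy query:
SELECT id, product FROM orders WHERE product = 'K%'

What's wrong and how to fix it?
Bug: Wildcards only work with LIKE; '=' treats '%' as a literal character

Fix: Replace '=' with LIKE so 'K%' is treated as a pattern

Corrected query:
SELECT id, product FROM orders WHERE product LIKE 'K%'

Result:
id | product 
---+---------
2  | Keyboard
3  | Keyboard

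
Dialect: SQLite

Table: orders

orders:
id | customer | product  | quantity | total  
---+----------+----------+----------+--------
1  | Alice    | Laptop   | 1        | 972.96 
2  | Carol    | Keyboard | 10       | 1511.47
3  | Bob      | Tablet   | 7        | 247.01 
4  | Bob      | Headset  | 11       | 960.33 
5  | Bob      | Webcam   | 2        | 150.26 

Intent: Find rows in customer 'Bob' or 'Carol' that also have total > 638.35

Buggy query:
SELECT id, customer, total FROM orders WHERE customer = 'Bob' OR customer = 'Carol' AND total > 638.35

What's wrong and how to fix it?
Bug: Without parentheses, AND is evaluated before OR, so the total filter only applies to the 'Carol' branch

Fix: Add parentheses around the OR so the AND applies to both alternatives

Corrected query:
SELECT id, customer, total FROM orders WHERE (customer = 'Bob' OR customer = 'Carol') AND total > 638.35

Result:
id | customer | total  
---+----------+--------
2  | Carol    | 1511.47
4  | Bob      | 960.33 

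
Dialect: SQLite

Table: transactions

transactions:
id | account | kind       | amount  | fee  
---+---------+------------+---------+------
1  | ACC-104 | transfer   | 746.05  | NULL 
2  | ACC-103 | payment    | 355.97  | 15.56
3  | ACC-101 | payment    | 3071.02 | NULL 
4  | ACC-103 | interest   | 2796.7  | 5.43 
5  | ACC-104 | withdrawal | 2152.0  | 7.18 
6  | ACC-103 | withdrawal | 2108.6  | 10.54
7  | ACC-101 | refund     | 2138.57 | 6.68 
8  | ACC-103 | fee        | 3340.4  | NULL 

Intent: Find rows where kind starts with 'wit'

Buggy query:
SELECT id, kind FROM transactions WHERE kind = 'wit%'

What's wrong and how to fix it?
Bug: '=' compares the literal string including the % character; pattern matching needs LIKE

Fix: Replace '=' with LIKE so 'wit%' is treated as a pattern

Corrected query:
SELECT id, kind FROM transactions WHERE kind LIKE 'wit%'

Result:
id | kind      
---+-----------
5  | withdrawal
6  | withdrawal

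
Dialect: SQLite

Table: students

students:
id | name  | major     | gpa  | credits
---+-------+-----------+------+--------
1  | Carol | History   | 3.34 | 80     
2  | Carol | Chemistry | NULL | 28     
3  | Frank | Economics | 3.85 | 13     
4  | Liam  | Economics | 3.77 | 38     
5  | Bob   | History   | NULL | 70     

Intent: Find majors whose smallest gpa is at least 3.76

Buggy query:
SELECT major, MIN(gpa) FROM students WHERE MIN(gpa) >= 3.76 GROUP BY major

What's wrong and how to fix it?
Bug: MIN() in WHERE is a misuse of aggregate

Fix: Use HAVING for the per-group MIN condition

Corrected query:
SELECT major, MIN(gpa) FROM students GROUP BY major HAVING MIN(gpa) >= 3.76

Result:
major     | MIN(gpa)
----------+---------
Economics | 3.77    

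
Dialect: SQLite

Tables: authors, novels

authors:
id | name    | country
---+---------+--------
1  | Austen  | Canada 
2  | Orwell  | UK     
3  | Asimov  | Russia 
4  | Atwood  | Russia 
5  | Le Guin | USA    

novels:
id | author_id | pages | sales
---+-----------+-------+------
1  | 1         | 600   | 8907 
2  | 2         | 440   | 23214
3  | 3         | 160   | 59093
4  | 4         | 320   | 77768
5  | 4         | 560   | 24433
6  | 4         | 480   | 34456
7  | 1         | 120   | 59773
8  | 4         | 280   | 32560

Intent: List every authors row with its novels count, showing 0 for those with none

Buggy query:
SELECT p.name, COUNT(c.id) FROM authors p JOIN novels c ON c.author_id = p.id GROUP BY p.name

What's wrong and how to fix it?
Bug: INNER JOIN drops authors rows that have no matching novels rows

Fix: Use LEFT JOIN so parents without children still appear (COUNT(c.id) gives 0)

Corrected query:
SELECT p.name, COUNT(c.id) FROM authors p LEFT JOIN novels c ON c.author_id = p.id GROUP BY p.name

Result:
name    | COUNT(c.id)
--------+------------
Asimov  | 1          
Atwood  | 4          
Austen  | 2          
Le Guin | 0          
Orwell  | 1          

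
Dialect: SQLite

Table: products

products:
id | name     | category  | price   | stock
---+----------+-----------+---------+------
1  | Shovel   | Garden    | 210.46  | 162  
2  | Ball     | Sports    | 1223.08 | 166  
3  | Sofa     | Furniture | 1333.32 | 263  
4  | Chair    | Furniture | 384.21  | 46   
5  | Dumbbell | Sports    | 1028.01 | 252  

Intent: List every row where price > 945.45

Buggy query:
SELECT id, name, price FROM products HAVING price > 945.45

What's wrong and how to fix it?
Bug: HAVING filters the output of aggregation, but this query has no GROUP BY and no aggregate functions, so SQLite rejects it (HAVING clause on a non-aggregate query); the condition here is per row

Fix: Replace HAVING with WHERE since the condition applies to individual rows

Corrected query:
SELECT id, name, price FROM products WHERE price > 945.45

Result:
id | name     | price  
---+----------+--------
2  | Ball     | 1223.08
3  | Sofa     | 1333.32
5  | Dumbbell | 1028.01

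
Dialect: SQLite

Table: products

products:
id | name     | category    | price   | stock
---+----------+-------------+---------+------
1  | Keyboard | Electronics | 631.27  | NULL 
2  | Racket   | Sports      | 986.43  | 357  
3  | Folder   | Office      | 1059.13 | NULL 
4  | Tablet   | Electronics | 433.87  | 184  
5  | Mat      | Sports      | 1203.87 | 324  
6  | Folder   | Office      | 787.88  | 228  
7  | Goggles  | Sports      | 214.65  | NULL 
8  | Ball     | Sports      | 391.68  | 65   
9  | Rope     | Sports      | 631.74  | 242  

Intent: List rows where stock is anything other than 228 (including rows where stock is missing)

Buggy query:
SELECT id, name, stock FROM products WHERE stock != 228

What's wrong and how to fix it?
Bug: Inequality against NULL is unknown, not true; rows with NULL are dropped

Fix: Handle NULL separately with IS NULL alongside the inequality

Corrected query:
SELECT id, name, stock FROM products WHERE stock != 228 OR stock IS NULL

Result:
id | name     | stock
---+----------+------
1  | Keyboard | NULL 
2  | Racket   | 357  
3  | Folder   | NULL 
4  | Tablet   | 184  
5  | Mat      | 324  
7  | Goggles  | NULL 
8  | Ball     | 65   
9  | Rope     | 242  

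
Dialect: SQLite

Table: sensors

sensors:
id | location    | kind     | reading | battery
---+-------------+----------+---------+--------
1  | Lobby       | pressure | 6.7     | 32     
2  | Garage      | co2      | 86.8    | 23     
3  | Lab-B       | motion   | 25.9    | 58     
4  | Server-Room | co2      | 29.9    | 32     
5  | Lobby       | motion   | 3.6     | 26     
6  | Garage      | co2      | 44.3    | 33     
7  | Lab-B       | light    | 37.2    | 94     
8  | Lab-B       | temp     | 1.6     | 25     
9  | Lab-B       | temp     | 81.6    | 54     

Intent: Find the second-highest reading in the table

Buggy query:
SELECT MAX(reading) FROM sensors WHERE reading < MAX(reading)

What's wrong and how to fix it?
Bug: The inner MAX is an aggregate inside WHERE, which is not allowed

Fix: Put the inner MAX in a scalar subquery

Corrected query:
SELECT MAX(reading) FROM sensors WHERE reading < (SELECT MAX(reading) FROM sensors)

Result:
MAX(reading)
------------
81.6        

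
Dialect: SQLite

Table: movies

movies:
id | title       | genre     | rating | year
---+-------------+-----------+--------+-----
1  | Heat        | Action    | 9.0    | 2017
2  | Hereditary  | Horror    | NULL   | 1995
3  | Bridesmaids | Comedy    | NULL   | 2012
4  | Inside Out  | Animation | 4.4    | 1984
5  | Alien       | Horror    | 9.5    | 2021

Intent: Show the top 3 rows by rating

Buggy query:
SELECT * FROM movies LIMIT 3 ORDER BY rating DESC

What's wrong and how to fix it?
Bug: ORDER BY cannot follow LIMIT; LIMIT is the final clause

Fix: Swap the clauses: ORDER BY first, then LIMIT

Corrected query:
SELECT * FROM movies ORDER BY rating DESC LIMIT 3

Result:
id | title      | genre     | rating | year
---+------------+-----------+--------+-----
5  | Alien      | Horror    | 9.5    | 2021
1  | Heat       | Action    | 9      | 2017
4  | Inside Out | Animation | 4.4    | 1984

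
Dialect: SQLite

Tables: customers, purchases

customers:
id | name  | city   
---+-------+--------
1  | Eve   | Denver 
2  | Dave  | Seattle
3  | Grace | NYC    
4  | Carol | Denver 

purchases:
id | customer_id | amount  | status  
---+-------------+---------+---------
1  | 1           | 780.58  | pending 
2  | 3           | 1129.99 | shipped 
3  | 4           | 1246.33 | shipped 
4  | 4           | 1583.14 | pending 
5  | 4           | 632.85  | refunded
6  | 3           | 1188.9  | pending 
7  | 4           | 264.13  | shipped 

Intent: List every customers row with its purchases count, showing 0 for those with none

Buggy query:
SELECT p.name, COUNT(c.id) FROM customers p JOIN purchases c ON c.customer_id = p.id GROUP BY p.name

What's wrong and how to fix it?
Bug: INNER JOIN drops customers rows that have no matching purchases rows

Fix: Use LEFT JOIN so parents without children still appear (COUNT(c.id) gives 0)

Corrected query:
SELECT p.name, COUNT(c.id) FROM customers p LEFT JOIN purchases c ON c.customer_id = p.id GROUP BY p.name

Result:
name  | COUNT(c.id)
------+------------
Carol | 4          
Dave  | 0          
Eve   | 1          
Grace | 2          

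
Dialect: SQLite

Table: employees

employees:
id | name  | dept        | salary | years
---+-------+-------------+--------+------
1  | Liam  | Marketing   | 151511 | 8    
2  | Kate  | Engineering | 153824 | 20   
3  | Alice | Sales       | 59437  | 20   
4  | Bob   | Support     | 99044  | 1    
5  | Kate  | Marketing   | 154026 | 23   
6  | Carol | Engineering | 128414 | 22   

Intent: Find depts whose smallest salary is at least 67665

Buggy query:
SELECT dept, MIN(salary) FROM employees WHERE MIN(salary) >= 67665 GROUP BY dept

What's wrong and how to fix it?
Bug: Aggregates like MIN are computed per group after WHERE runs

Fix: Use HAVING for the per-group MIN condition

Corrected query:
SELECT dept, MIN(salary) FROM employees GROUP BY dept HAVING MIN(salary) >= 67665

Result:
dept        | MIN(salary)
------------+------------
Engineering | 128414     
Marketing   | 151511     
Support     | 99044      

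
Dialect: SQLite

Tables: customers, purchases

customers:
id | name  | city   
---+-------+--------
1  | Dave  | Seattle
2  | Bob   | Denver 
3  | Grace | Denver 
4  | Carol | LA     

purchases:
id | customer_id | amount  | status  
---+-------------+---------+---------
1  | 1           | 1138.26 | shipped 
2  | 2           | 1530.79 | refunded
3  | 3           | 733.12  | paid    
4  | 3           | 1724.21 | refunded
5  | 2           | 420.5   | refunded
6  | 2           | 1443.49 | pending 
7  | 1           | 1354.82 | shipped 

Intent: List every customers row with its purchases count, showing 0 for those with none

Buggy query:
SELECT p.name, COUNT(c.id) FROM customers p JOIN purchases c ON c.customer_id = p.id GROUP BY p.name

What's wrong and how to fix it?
Bug: An inner join excludes parents with zero children

Fix: Switch to LEFT JOIN to retain unmatched parent rows

Corrected query:
SELECT p.name, COUNT(c.id) FROM customers p LEFT JOIN purchases c ON c.customer_id = p.id GROUP BY p.name

Result:
name  | COUNT(c.id)
------+------------
Bob   | 3          
Carol | 0          
Dave  | 2          
Grace | 2          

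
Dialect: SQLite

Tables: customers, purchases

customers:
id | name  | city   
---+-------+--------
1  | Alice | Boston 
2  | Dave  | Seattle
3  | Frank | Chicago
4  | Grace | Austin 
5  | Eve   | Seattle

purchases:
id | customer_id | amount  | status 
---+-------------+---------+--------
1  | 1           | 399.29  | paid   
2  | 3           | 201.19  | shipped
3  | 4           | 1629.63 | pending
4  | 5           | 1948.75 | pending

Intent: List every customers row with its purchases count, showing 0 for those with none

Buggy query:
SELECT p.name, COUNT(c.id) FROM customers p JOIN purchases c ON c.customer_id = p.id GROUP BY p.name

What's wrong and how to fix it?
Bug: An inner join excludes parents with zero children

Fix: Switch to LEFT JOIN to retain unmatched parent rows

Corrected query:
SELECT p.name, COUNT(c.id) FROM customers p LEFT JOIN purchases c ON c.customer_id = p.id GROUP BY p.name

Result:
name  | COUNT(c.id)
------+------------
Alice | 1          
Dave  | 0          
Eve   | 1          
Frank | 1          
Grace | 1          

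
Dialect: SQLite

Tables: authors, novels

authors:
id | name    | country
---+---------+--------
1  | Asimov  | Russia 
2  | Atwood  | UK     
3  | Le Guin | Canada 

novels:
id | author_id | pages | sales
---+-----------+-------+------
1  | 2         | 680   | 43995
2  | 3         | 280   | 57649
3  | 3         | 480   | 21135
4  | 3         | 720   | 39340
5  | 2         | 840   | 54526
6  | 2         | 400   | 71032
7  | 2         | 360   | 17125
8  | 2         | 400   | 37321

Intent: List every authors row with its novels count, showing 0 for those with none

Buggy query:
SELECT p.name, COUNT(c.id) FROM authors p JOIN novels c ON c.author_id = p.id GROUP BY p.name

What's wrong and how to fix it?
Bug: INNER JOIN drops authors rows that have no matching novels rows

Fix: Use LEFT JOIN so parents without children still appear (COUNT(c.id) gives 0)

Corrected query:
SELECT p.name, COUNT(c.id) FROM authors p LEFT JOIN novels c ON c.author_id = p.id GROUP BY p.name

Result:
name    | COUNT(c.id)
--------+------------
Asimov  | 0          
Atwood  | 5          
Le Guin | 3          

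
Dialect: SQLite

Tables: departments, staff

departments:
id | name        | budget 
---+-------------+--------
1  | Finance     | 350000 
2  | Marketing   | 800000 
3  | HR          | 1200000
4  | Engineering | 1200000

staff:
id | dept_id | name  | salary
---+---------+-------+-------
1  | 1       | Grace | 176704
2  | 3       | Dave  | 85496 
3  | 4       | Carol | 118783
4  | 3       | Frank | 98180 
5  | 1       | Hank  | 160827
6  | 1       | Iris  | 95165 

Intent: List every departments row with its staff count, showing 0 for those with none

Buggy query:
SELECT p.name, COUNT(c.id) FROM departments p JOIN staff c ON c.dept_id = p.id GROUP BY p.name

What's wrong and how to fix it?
Bug: An inner join excludes parents with zero children

Fix: Use LEFT JOIN so parents without children still appear (COUNT(c.id) gives 0)

Corrected query:
SELECT p.name, COUNT(c.id) FROM departments p LEFT JOIN staff c ON c.dept_id = p.id GROUP BY p.name

Result:
name        | COUNT(c.id)
------------+------------
Engineering | 1          
Finance     | 3          
HR          | 2          
Marketing   | 0          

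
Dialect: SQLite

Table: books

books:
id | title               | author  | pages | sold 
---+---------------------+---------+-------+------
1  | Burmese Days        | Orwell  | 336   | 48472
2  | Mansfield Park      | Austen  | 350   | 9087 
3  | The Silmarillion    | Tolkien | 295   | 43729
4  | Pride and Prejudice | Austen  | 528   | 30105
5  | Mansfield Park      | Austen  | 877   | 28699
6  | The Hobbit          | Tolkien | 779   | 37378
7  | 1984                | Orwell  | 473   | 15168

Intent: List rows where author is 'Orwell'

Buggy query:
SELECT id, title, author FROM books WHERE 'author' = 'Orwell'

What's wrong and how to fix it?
Bug: 'author' in single quotes is a string literal, not the column; the comparison is literal-vs-literal and never true

Fix: Reference the column as author without single quotes

Corrected query:
SELECT id, title, author FROM books WHERE author = 'Orwell'

Result:
id | title        | author
---+--------------+-------
1  | Burmese Days | Orwell
7  | 1984         | Orwell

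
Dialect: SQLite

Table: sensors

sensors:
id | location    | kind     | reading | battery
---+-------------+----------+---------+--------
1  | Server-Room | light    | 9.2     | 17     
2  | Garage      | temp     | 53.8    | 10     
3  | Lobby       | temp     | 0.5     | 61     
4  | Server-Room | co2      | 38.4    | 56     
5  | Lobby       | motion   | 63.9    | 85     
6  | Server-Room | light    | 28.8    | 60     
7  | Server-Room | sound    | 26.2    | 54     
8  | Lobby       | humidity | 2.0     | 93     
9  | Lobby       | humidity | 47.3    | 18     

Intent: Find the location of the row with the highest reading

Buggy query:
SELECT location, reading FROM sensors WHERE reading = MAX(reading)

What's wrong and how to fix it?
Bug: WHERE is evaluated per row; an aggregate over the whole table isn't defined there

Fix: Use a subquery: WHERE reading = (SELECT MAX(reading) FROM sensors)

Corrected query:
SELECT location, reading FROM sensors WHERE reading = (SELECT MAX(reading) FROM sensors)

Result:
location | reading
---------+--------
Lobby    | 63.9   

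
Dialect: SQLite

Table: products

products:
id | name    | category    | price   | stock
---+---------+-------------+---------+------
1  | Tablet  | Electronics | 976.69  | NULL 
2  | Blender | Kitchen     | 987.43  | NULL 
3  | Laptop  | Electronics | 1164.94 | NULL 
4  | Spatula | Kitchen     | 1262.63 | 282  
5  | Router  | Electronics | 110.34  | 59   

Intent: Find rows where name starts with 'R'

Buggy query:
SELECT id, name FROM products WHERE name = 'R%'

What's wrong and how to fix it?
Bug: '=' compares the literal string including the % character; pattern matching needs LIKE

Fix: Use LIKE for wildcard pattern matching

Corrected query:
SELECT id, name FROM products WHERE name LIKE 'R%'

Result:
id | name  
---+-------
5  | Router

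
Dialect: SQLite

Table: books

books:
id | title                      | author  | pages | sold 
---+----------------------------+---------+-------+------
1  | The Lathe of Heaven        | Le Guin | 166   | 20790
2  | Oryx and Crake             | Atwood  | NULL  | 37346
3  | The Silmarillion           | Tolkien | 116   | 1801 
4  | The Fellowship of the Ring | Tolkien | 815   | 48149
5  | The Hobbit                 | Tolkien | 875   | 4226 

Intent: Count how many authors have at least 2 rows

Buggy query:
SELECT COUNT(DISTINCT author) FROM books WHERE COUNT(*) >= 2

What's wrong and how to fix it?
Bug: WHERE filters individual rows, not groups, so a group-level COUNT is invalid there

Fix: Use a subquery that GROUPs and filters with HAVING, then count its rows

Corrected query:
SELECT COUNT(*) FROM (SELECT author FROM books GROUP BY author HAVING COUNT(*) >= 2)

Result:
COUNT(*)
--------
1       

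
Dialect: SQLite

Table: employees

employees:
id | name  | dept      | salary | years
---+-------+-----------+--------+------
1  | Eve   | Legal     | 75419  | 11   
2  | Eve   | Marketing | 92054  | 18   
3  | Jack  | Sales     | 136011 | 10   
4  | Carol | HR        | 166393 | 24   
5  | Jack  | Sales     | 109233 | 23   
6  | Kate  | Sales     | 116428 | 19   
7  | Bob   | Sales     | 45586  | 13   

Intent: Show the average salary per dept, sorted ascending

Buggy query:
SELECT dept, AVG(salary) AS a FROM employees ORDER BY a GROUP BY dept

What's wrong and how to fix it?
Bug: ORDER BY appears before GROUP BY; SQL clause order requires GROUP BY first

Fix: Move ORDER BY to the end, after GROUP BY

Corrected query:
SELECT dept, AVG(salary) AS a FROM employees GROUP BY dept ORDER BY a

Result:
dept      | a       
----------+---------
Legal     | 75419   
Marketing | 92054   
Sales     | 101814.5
HR        | 166393  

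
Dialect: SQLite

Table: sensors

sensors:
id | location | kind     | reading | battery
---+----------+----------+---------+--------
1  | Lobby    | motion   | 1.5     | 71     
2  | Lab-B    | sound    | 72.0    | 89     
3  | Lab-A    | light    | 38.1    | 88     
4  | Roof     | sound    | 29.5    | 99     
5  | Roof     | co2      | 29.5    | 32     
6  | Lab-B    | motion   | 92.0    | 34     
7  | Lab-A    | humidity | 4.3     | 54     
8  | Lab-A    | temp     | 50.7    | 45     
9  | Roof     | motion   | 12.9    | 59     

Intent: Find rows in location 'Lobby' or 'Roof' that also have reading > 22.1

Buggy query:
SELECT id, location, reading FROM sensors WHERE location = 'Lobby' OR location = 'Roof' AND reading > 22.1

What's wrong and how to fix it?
Bug: Without parentheses, AND is evaluated before OR, so the reading filter only applies to the 'Roof' branch

Fix: Add parentheses around the OR so the AND applies to both alternatives

Corrected query:
SELECT id, location, reading FROM sensors WHERE (location = 'Lobby' OR location = 'Roof') AND reading > 22.1

Result:
id | location | reading
---+----------+--------
4  | Roof     | 29.5   
5  | Roof     | 29.5   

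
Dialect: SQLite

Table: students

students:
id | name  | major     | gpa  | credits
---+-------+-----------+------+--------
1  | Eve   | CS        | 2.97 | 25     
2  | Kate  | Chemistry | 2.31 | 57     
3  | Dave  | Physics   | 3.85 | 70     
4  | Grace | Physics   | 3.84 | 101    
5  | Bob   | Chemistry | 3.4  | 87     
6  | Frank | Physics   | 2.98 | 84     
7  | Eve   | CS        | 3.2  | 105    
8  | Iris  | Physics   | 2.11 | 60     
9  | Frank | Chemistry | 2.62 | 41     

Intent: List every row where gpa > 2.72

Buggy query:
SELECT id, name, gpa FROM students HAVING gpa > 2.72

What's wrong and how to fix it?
Bug: This is a non-aggregate query (no GROUP BY, no aggregates), so in SQLite the HAVING clause is invalid here; a row-level condition belongs in WHERE

Fix: Replace HAVING with WHERE since the condition applies to individual rows

Corrected query:
SELECT id, name, gpa FROM students WHERE gpa > 2.72

Result:
id | name  | gpa 
---+-------+-----
1  | Eve   | 2.97
3  | Dave  | 3.85
4  | Grace | 3.84
5  | Bob   | 3.4 
6  | Frank | 2.98
7  | Eve   | 3.2 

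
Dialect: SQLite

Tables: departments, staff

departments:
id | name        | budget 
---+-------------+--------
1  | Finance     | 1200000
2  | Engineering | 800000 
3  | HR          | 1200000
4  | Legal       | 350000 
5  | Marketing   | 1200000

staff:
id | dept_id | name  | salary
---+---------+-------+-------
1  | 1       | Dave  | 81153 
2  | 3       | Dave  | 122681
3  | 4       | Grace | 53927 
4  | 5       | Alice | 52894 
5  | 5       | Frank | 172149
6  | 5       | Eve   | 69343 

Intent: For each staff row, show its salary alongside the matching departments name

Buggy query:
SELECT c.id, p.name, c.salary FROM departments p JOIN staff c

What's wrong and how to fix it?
Bug: Missing join condition: each staff row is matched to all departments rows instead of just its own

Fix: Specify the join condition linking the foreign key to the parent id

Corrected query:
SELECT c.id, p.name, c.salary FROM departments p JOIN staff c ON c.dept_id = p.id

Result:
id | name      | salary
---+-----------+-------
1  | Finance   | 81153 
2  | HR        | 122681
3  | Legal     | 53927 
4  | Marketing | 52894 
5  | Marketing | 172149
6  | Marketing | 69343 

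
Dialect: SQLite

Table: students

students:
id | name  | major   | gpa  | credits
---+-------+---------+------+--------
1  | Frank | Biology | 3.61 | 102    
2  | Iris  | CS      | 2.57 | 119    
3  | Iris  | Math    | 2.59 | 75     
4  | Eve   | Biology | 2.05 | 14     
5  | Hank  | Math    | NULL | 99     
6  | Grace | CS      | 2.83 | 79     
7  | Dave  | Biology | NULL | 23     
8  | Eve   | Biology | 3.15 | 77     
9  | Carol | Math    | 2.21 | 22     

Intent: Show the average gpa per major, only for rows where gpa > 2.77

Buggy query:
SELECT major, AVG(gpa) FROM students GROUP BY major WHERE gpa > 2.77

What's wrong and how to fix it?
Bug: WHERE cannot follow GROUP BY

Fix: Move the WHERE clause before GROUP BY

Corrected query:
SELECT major, AVG(gpa) FROM students WHERE gpa > 2.77 GROUP BY major

Result:
major   | AVG(gpa)
--------+---------
Biology | 3.38    
CS      | 2.83    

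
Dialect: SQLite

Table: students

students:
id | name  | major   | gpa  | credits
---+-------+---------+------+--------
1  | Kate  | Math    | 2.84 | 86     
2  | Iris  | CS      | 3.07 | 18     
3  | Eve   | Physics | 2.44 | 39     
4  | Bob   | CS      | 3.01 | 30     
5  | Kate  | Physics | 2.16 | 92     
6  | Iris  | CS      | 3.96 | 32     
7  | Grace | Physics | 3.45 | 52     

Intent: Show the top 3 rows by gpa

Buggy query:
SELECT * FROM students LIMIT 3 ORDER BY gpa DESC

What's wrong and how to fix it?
Bug: ORDER BY cannot follow LIMIT; LIMIT is the final clause

Fix: Sort with ORDER BY, then apply LIMIT

Corrected query:
SELECT * FROM students ORDER BY gpa DESC LIMIT 3

Result:
id | name  | major   | gpa  | credits
---+-------+---------+------+--------
6  | Iris  | CS      | 3.96 | 32     
7  | Grace | Physics | 3.45 | 52     
2  | Iris  | CS      | 3.07 | 18     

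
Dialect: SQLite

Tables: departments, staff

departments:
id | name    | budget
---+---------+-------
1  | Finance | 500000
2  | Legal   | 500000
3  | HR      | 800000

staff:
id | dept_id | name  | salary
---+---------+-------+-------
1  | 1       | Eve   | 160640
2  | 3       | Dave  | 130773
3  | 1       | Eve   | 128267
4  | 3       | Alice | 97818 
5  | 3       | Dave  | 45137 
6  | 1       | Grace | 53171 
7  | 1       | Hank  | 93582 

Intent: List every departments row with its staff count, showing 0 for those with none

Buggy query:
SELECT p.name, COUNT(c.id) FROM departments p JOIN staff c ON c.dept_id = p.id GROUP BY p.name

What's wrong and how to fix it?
Bug: INNER JOIN drops departments rows that have no matching staff rows

Fix: Switch to LEFT JOIN to retain unmatched parent rows

Corrected query:
SELECT p.name, COUNT(c.id) FROM departments p LEFT JOIN staff c ON c.dept_id = p.id GROUP BY p.name

Result:
name    | COUNT(c.id)
--------+------------
Finance | 4          
HR      | 3          
Legal   | 0          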